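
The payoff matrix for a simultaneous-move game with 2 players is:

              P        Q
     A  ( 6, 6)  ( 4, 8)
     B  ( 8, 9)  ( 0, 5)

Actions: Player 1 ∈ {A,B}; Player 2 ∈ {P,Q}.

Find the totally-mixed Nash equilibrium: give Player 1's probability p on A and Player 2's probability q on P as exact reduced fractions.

P1 indiff ⇒ q·6+(1-q)·4 = q·8+(1-q)·0 ⇒ q(-2) = (1-q)(-4) ⇒ q = 2/3
P2 indiff ⇒ p·6+(1-p)·9 = p·8+(1-p)·5 ⇒ p(-2) = (1-p)(-4) ⇒ p = 2/3

(p,q) = (2/3, 2/3)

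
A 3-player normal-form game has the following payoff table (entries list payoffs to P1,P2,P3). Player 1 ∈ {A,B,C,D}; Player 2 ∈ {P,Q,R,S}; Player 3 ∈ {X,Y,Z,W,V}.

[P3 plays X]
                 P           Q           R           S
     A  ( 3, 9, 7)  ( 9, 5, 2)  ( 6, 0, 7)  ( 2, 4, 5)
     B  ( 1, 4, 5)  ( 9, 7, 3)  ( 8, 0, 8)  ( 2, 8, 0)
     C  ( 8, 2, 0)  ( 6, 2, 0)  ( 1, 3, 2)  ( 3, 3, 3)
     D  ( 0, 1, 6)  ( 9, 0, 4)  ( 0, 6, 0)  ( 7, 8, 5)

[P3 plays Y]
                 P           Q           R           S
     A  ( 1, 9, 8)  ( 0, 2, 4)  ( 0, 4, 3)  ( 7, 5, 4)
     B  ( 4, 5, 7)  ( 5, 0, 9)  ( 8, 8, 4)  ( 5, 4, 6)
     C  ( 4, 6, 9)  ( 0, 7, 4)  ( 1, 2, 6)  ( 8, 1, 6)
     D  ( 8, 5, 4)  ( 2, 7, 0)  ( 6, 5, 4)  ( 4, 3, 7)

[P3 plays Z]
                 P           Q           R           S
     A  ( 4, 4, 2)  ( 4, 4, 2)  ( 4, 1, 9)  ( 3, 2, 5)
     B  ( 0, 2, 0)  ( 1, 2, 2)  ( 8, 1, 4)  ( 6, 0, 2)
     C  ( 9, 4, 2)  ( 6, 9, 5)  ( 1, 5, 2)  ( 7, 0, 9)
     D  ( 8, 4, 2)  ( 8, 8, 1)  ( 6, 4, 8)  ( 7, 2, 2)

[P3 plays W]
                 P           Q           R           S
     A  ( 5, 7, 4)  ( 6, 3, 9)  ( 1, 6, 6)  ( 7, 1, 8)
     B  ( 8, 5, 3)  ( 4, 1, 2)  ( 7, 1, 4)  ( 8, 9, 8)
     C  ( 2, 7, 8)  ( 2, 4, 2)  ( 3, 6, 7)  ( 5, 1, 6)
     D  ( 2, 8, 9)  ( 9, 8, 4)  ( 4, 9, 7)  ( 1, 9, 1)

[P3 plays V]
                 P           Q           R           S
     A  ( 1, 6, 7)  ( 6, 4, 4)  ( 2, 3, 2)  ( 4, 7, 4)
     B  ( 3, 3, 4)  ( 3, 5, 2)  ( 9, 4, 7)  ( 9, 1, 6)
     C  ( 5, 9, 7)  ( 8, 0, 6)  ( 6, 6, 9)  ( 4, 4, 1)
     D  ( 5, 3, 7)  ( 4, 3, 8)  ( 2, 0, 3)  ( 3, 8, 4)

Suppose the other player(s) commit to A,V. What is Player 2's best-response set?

u_2(P vs A,V) = 6
u_2(Q vs A,V) = 4
u_2(R vs A,V) = 3
u_2(S vs A,V) = 7
max payoff 7 at {S}

P2 best: {S}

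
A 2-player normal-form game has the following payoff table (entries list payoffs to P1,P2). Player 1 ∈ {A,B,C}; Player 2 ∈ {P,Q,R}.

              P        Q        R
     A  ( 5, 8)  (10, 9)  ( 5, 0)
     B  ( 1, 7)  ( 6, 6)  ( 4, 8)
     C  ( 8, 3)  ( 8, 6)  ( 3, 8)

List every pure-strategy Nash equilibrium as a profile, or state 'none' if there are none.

(A,P): not NE [P1→C gives 8>5; P2→Q gives 9>8]
(A,Q): NE
(A,R): not NE [P2→Q gives 9>0]
(B,P): not NE [P1→C gives 8>1; P2→R gives 8>7]
(B,Q): not NE [P1→A gives 10>6; P2→R gives 8>6]
(B,R): not NE [P1→A gives 5>4]
(C,P): not NE [P2→R gives 8>3]
(C,Q): not NE [P1→A gives 10>8; P2→R gives 8>6]
(C,R): not NE [P1→A gives 5>3]

PSNE = {(A,Q)}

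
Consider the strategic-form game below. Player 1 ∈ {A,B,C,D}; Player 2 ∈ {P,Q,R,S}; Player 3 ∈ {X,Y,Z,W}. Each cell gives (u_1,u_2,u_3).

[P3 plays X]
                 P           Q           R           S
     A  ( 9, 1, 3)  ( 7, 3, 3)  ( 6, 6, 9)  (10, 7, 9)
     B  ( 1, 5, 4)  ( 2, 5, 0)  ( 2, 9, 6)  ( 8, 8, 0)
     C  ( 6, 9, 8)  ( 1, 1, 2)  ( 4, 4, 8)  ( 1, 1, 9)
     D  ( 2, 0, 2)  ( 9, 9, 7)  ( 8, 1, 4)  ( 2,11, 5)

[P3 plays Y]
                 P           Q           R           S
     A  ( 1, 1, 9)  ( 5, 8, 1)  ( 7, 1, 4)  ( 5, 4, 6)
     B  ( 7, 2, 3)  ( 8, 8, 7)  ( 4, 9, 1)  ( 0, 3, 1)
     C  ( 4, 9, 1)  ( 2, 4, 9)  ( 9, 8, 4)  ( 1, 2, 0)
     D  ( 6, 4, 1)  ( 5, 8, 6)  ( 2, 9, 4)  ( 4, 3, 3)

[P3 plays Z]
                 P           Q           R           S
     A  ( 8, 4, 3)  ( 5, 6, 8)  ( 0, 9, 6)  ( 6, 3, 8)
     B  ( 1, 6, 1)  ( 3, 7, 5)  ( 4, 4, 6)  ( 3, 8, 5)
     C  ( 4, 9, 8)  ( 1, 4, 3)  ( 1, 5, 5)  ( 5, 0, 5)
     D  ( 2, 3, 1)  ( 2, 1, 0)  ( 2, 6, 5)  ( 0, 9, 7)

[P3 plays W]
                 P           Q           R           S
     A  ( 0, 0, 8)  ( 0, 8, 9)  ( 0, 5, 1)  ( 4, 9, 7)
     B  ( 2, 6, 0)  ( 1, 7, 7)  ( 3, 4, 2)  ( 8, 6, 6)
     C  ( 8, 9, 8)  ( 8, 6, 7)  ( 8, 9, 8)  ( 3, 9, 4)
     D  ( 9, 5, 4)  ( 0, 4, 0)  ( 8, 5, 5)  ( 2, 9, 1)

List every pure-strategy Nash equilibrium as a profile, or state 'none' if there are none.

(A,P,X): not NE [P2→S gives 7>1; P3→Y gives 9>3]
(A,P,Y): not NE [P1→B gives 7>1; P2→Q gives 8>1]
(A,P,Z): not NE [P2→R gives 9>4; P3→Y gives 9>3]
(A,P,W): not NE [P1→D gives 9>0; P2→S gives 9>0; P3→Y gives 9>8]
(A,Q,X): not NE [P1→D gives 9>7; P2→S gives 7>3; P3→W gives 9>3]
(A,Q,Y): not NE [P1→B gives 8>5; P3→W gives 9>1]
(A,Q,Z): not NE [P2→R gives 9>6; P3→W gives 9>8]
(A,Q,W): not NE [P1→C gives 8>0; P2→S gives 9>8]
(A,R,X): not NE [P1→D gives 8>6; P2→S gives 7>6]
(A,R,Y): not NE [P1→C gives 9>7; P2→Q gives 8>1; P3→X gives 9>4]
(A,R,Z): not NE [P1→B gives 4>0; P3→X gives 9>6]
(A,R,W): not NE [P1→D gives 8>0; P2→S gives 9>5; P3→X gives 9>1]
(A,S,X): NE
(A,S,Y): not NE [P2→Q gives 8>4; P3→X gives 9>6]
(A,S,Z): not NE [P2→R gives 9>3; P3→X gives 9>8]
(A,S,W): not NE [P1→B gives 8>4; P3→X gives 9>7]
(B,P,X): not NE [P1→A gives 9>1; P2→R gives 9>5]
(B,P,Y): not NE [P2→R gives 9>2; P3→X gives 4>3]
(B,P,Z): not NE [P1→A gives 8>1; P2→S gives 8>6; P3→X gives 4>1]
(B,P,W): not NE [P1→D gives 9>2; P2→Q gives 7>6; P3→X gives 4>0]
(B,Q,X): not NE [P1→D gives 9>2; P2→R gives 9>5; P3→W gives 7>0]
(B,Q,Y): not NE [P2→R gives 9>8]
(B,Q,Z): not NE [P1→A gives 5>3; P2→S gives 8>7; P3→W gives 7>5]
(B,Q,W): not NE [P1→C gives 8>1]
(B,R,X): not NE [P1→D gives 8>2]
(B,R,Y): not NE [P1→C gives 9>4; P3→Z gives 6>1]
(B,R,Z): not NE [P2→S gives 8>4]
(B,R,W): not NE [P1→D gives 8>3; P2→Q gives 7>4; P3→Z gives 6>2]
(B,S,X): not NE [P1→A gives 10>8; P2→R gives 9>8; P3→W gives 6>0]
(B,S,Y): not NE [P1→A gives 5>0; P2→R gives 9>3; P3→W gives 6>1]
(B,S,Z): not NE [P1→A gives 6>3; P3→W gives 6>5]
(B,S,W): not NE [P2→Q gives 7>6]
(C,P,X): not NE [P1→A gives 9>6]
(C,P,Y): not NE [P1→B gives 7>4; P3→W gives 8>1]
(C,P,Z): not NE [P1→A gives 8>4]
(C,P,W): not NE [P1→D gives 9>8]
(C,Q,X): not NE [P1→D gives 9>1; P2→P gives 9>1; P3→Y gives 9>2]
(C,Q,Y): not NE [P1→B gives 8>2; P2→P gives 9>4]
(C,Q,Z): not NE [P1→A gives 5>1; P2→P gives 9>4; P3→Y gives 9>3]
(C,Q,W): not NE [P2→S gives 9>6; P3→Y gives 9>7]
(C,R,X): not NE [P1→D gives 8>4; P2→P gives 9>4]
(C,R,Y): not NE [P2→P gives 9>8; P3→W gives 8>4]
(C,R,Z): not NE [P1→B gives 4>1; P2→P gives 9>5; P3→W gives 8>5]
(C,R,W): NE
(C,S,X): not NE [P1→A gives 10>1; P2→P gives 9>1]
(C,S,Y): not NE [P1→A gives 5>1; P2→P gives 9>2; P3→X gives 9>0]
(C,S,Z): not NE [P1→A gives 6>5; P2→P gives 9>0; P3→X gives 9>5]
(C,S,W): not NE [P1→B gives 8>3; P3→X gives 9>4]
(D,P,X): not NE [P1→A gives 9>2; P2→S gives 11>0; P3→W gives 4>2]
(D,P,Y): not NE [P1→B gives 7>6; P2→R gives 9>4; P3→W gives 4>1]
(D,P,Z): not NE [P1→A gives 8>2; P2→S gives 9>3; P3→W gives 4>1]
(D,P,W): not NE [P2→S gives 9>5]
(D,Q,X): not NE [P2→S gives 11>9]
(D,Q,Y): not NE [P1→B gives 8>5; P2→R gives 9>8; P3→X gives 7>6]
(D,Q,Z): not NE [P1→A gives 5>2; P2→S gives 9>1; P3→X gives 7>0]
(D,Q,W): not NE [P1→C gives 8>0; P2→S gives 9>4; P3→X gives 7>0]
(D,R,X): not NE [P2→S gives 11>1; P3→W gives 5>4]
(D,R,Y): not NE [P1→C gives 9>2; P3→W gives 5>4]
(D,R,Z): not NE [P1→B gives 4>2; P2→S gives 9>6]
(D,R,W): not NE [P2→S gives 9>5]
(D,S,X): not NE [P1→A gives 10>2; P3→Z gives 7>5]
(D,S,Y): not NE [P1→A gives 5>4; P2→R gives 9>3; P3→Z gives 7>3]
(D,S,Z): not NE [P1→A gives 6>0]
(D,S,W): not NE [P1→B gives 8>2; P3→Z gives 7>1]

PSNE = {(A,S,X), (C,R,W)}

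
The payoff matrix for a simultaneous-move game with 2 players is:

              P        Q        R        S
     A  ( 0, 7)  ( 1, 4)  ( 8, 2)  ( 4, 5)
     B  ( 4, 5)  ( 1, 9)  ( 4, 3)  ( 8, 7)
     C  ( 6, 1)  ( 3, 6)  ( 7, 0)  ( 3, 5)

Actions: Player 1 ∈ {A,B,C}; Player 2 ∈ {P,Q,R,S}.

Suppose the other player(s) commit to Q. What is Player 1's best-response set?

u_1(A vs Q) = 1
u_1(B vs Q) = 1
u_1(C vs Q) = 3
max payoff 3 at {C}

BR_1 = {C}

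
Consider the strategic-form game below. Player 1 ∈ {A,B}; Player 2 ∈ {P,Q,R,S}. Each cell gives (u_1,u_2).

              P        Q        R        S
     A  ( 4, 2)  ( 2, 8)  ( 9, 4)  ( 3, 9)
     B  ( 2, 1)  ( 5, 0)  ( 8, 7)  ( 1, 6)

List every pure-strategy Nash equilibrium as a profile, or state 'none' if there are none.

PSNE = {(A,S)}

(A,P): not NE [P2→S gives 9>2]
(A,Q): not NE [P1→B gives 5>2; P2→S gives 9>8]
(A,R): not NE [P2→S gives 9>4]
(A,S): NE
(B,P): not NE [P1→A gives 4>2; P2→R gives 7>1]
(B,Q): not NE [P2→R gives 7>0]
(B,R): not NE [P1→A gives 9>8]
(B,S): not NE [P1→A gives 3>1; P2→R gives 7>6]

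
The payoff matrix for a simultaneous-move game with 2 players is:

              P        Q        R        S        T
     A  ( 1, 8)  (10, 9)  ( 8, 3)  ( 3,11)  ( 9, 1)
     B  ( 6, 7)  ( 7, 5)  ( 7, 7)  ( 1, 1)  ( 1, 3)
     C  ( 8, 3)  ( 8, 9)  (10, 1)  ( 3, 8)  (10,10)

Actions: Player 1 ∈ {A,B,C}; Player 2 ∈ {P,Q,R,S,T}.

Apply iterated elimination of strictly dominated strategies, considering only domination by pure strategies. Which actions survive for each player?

Survivors P1:{A,C} P2:{Q,S,T}

P1 drop B (C beats it: P:8>6 Q:8>7 R:10>7 S:3>1 T:10>1)
P2 drop P (Q beats it: A:9>8 C:9>3)
P2 drop R (Q beats it: A:9>3 C:9>1)
P1→{A,C} P2→{Q,S,T}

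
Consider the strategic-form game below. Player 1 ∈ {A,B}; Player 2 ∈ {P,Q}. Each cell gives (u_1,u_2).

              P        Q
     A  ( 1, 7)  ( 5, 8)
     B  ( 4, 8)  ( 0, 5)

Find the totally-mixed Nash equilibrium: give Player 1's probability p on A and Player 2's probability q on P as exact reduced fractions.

P1 indiff ⇒ q·1+(1-q)·5 = q·4+(1-q)·0 ⇒ q(-3) = (1-q)(-5) ⇒ q = 5/8
P2 indiff ⇒ p·7+(1-p)·8 = p·8+(1-p)·5 ⇒ p(-1) = (1-p)(-3) ⇒ p = 3/4

P1 mixes 3/4 on A; P2 mixes 5/8 on P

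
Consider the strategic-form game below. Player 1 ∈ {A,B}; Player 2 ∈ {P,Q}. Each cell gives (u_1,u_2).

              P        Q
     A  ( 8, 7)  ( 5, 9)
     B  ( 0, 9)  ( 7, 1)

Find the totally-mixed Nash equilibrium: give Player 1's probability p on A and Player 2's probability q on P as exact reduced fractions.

P1 indiff ⇒ q·8+(1-q)·5 = q·0+(1-q)·7 ⇒ q(8) = (1-q)(2) ⇒ q = 1/5
P2 indiff ⇒ p·7+(1-p)·9 = p·9+(1-p)·1 ⇒ p(-2) = (1-p)(-8) ⇒ p = 4/5

p=4/5, q=1/5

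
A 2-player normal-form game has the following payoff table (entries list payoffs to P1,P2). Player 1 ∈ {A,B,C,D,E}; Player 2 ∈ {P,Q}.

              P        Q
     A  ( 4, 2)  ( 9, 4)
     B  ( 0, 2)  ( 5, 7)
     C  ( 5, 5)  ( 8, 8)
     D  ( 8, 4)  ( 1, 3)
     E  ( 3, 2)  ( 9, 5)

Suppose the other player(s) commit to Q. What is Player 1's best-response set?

argmax u_1 = {A,E}

u_1(A vs Q) = 9
u_1(B vs Q) = 5
u_1(C vs Q) = 8
u_1(D vs Q) = 1
u_1(E vs Q) = 9
max payoff 9 at {A,E}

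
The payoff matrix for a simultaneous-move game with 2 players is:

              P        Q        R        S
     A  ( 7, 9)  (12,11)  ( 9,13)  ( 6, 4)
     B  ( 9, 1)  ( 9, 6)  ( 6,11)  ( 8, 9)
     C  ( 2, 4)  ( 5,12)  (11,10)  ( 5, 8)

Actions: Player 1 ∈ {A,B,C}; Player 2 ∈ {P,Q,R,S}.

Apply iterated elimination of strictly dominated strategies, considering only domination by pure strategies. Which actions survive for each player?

IESDS → P1:{A,C} P2:{Q,R}

P2 drop P (Q beats it: A:11>9 B:6>1 C:12>4)
P2 drop S (R beats it: A:13>4 B:11>9 C:10>8)
P1 drop B (A beats it: Q:12>9 R:9>6)
P1→{A,C} P2→{Q,R}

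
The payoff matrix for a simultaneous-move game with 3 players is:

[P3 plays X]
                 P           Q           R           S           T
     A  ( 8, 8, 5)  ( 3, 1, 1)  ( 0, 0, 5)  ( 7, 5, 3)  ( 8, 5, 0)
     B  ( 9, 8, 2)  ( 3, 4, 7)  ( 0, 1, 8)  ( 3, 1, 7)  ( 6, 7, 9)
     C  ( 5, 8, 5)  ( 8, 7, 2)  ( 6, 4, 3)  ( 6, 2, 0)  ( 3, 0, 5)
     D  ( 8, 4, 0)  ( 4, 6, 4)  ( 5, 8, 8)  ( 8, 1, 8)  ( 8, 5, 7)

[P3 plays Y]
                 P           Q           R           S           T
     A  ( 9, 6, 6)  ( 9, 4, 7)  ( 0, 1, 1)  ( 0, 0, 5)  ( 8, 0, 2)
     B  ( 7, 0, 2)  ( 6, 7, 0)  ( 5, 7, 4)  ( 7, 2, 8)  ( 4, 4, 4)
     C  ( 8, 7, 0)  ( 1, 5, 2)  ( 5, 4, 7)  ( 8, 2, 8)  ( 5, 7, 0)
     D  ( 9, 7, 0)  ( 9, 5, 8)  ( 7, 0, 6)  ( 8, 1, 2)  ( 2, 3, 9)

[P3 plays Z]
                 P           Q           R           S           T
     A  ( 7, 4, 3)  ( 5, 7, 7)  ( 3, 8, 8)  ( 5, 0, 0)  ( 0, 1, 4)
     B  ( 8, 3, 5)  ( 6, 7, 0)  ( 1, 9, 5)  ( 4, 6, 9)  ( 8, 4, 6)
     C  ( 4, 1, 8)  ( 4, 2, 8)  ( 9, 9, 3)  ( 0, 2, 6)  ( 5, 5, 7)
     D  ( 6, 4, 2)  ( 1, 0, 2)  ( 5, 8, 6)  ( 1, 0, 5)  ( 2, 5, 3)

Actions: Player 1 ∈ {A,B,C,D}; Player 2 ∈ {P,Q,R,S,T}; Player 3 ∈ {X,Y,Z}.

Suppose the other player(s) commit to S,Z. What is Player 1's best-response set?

u_1(A vs S,Z) = 5
u_1(B vs S,Z) = 4
u_1(C vs S,Z) = 0
u_1(D vs S,Z) = 1
max payoff 5 at {A}

P1 best: {A}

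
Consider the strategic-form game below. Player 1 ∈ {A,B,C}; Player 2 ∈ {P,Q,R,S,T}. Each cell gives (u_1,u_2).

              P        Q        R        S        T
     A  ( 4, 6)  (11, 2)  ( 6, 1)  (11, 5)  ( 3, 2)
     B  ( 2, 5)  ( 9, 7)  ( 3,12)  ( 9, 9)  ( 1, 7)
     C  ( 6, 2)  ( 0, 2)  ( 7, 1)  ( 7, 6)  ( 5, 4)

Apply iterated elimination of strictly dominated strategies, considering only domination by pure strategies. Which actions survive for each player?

P1 drop B (A beats it: P:4>2 Q:11>9 R:6>3 S:11>9 T:3>1)
P2 drop Q (S beats it: A:5>2 C:6>2)
P2 drop R (P beats it: A:6>1 C:2>1)
P2 drop T (S beats it: A:5>2 C:6>4)
P1→{A,C} P2→{P,S}

Survivors P1:{A,C} P2:{P,S}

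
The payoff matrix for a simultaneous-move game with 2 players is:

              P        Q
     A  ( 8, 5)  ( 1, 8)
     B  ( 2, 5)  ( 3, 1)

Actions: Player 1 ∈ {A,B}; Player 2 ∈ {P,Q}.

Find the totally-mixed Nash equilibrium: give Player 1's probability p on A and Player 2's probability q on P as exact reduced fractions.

(p,q) = (4/7, 1/4)

P1 indiff ⇒ q·8+(1-q)·1 = q·2+(1-q)·3 ⇒ q(6) = (1-q)(2) ⇒ q = 1/4
P2 indiff ⇒ p·5+(1-p)·5 = p·8+(1-p)·1 ⇒ p(-3) = (1-p)(-4) ⇒ p = 4/7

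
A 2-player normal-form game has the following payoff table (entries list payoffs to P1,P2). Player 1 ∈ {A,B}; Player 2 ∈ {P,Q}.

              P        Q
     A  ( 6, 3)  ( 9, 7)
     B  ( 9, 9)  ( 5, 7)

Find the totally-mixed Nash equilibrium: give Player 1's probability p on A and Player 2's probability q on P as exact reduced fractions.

p=1/3, q=4/7

P1 indiff ⇒ q·6+(1-q)·9 = q·9+(1-q)·5 ⇒ q(-3) = (1-q)(-4) ⇒ q = 4/7
P2 indiff ⇒ p·3+(1-p)·9 = p·7+(1-p)·7 ⇒ p(-4) = (1-p)(-2) ⇒ p = 1/3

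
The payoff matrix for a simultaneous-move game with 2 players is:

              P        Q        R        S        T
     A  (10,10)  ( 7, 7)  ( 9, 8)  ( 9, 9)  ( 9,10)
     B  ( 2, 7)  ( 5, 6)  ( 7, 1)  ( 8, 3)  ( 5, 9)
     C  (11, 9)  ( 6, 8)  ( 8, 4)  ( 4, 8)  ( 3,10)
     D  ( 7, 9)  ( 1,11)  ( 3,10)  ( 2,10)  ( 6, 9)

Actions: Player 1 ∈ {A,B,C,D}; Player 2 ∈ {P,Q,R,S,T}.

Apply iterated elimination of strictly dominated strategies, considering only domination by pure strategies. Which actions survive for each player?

Remaining: P1:{A,C} P2:{P,T}

P1 drop B (A beats it: P:10>2 Q:7>5 R:9>7 S:9>8 T:9>5)
P1 drop D (A beats it: P:10>7 Q:7>1 R:9>3 S:9>2 T:9>6)
P2 drop Q (P beats it: A:10>7 C:9>8)
P2 drop R (P beats it: A:10>8 C:9>4)
P2 drop S (P beats it: A:10>9 C:9>8)
P1→{A,C} P2→{P,T}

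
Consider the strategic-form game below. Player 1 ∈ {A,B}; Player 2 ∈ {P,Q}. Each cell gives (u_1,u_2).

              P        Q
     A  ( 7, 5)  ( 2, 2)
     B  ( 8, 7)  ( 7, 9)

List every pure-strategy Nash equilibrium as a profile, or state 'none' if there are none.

(A,P): not NE [P1→B gives 8>7]
(A,Q): not NE [P1→B gives 7>2; P2→P gives 5>2]
(B,P): not NE [P2→Q gives 9>7]
(B,Q): NE

PSNE = {(B,Q)}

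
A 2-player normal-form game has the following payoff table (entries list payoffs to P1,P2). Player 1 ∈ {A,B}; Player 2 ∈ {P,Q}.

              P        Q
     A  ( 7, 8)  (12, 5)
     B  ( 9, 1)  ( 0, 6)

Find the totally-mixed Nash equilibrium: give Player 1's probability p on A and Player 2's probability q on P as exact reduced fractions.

P1 mixes 5/8 on A; P2 mixes 6/7 on P

P1 indiff ⇒ q·7+(1-q)·12 = q·9+(1-q)·0 ⇒ q(-2) = (1-q)(-12) ⇒ q = 6/7
P2 indiff ⇒ p·8+(1-p)·1 = p·5+(1-p)·6 ⇒ p(3) = (1-p)(5) ⇒ p = 5/8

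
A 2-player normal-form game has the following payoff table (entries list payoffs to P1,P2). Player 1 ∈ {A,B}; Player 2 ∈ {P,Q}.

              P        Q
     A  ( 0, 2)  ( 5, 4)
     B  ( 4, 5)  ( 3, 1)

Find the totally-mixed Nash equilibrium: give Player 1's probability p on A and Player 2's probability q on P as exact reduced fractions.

(p,q) = (2/3, 1/3)

P1 indiff ⇒ q·0+(1-q)·5 = q·4+(1-q)·3 ⇒ q(-4) = (1-q)(-2) ⇒ q = 1/3
P2 indiff ⇒ p·2+(1-p)·5 = p·4+(1-p)·1 ⇒ p(-2) = (1-p)(-4) ⇒ p = 2/3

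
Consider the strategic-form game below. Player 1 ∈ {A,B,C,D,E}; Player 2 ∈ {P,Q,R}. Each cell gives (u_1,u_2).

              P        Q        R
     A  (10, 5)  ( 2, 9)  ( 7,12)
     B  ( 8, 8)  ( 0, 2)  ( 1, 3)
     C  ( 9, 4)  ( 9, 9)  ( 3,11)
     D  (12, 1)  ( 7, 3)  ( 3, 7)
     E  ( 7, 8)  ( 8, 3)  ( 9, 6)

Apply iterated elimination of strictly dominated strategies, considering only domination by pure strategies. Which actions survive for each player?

IESDS → P1:{A,D,E} P2:{P,R}

P1 drop B (A beats it: P:10>8 Q:2>0 R:7>1)
P2 drop Q (R beats it: A:12>9 C:11>9 D:7>3 E:6>3)
P1 drop C (A beats it: P:10>9 R:7>3)
P1→{A,D,E} P2→{P,R}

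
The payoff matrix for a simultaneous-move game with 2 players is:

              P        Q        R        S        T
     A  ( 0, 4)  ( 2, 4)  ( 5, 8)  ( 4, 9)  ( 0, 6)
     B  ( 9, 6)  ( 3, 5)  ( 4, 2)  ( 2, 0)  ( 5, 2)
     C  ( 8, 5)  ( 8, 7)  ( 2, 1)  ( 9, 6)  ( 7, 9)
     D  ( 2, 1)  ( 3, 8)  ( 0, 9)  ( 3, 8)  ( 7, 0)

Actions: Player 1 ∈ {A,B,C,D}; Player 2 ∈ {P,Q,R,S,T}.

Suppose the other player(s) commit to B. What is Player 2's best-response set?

P2 best: {P}

u_2(P vs B) = 6
u_2(Q vs B) = 5
u_2(R vs B) = 2
u_2(S vs B) = 0
u_2(T vs B) = 2
max payoff 6 at {P}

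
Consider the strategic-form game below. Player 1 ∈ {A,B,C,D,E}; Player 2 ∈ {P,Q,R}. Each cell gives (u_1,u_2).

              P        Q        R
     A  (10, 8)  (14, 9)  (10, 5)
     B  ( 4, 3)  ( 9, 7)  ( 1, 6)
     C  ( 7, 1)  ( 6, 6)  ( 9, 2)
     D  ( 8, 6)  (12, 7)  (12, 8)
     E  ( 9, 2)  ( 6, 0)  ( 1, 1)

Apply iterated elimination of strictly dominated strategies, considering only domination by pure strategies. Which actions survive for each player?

P1 drop B (A beats it: P:10>4 Q:14>9 R:10>1)
P1 drop C (A beats it: P:10>7 Q:14>6 R:10>9)
P1 drop E (A beats it: P:10>9 Q:14>6 R:10>1)
P2 drop P (Q beats it: A:9>8 D:7>6)
P1→{A,D} P2→{Q,R}

Survivors P1:{A,D} P2:{Q,R}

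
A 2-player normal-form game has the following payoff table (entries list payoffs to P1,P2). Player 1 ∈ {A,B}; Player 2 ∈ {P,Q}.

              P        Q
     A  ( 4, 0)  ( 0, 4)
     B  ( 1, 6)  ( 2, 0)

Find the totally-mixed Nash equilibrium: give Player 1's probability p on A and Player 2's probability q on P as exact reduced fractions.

P1 indiff ⇒ q·4+(1-q)·0 = q·1+(1-q)·2 ⇒ q(3) = (1-q)(2) ⇒ q = 2/5
P2 indiff ⇒ p·0+(1-p)·6 = p·4+(1-p)·0 ⇒ p(-4) = (1-p)(-6) ⇒ p = 3/5

p=3/5, q=2/5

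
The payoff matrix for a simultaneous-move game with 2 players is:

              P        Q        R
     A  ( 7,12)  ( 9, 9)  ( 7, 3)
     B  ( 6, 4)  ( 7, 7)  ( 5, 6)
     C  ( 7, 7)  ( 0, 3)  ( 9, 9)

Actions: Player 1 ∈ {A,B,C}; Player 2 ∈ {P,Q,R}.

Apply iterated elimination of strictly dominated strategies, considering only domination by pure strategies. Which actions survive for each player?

IESDS → P1:{A,C} P2:{P,R}

P1 drop B (A beats it: P:7>6 Q:9>7 R:7>5)
P2 drop Q (P beats it: A:12>9 C:7>3)
P1→{A,C} P2→{P,R}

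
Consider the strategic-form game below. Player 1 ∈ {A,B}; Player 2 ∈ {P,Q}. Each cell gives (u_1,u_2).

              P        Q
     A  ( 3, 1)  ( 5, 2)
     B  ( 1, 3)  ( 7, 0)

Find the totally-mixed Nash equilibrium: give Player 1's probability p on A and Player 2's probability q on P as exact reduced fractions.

P1 indiff ⇒ q·3+(1-q)·5 = q·1+(1-q)·7 ⇒ q(2) = (1-q)(2) ⇒ q = 1/2
P2 indiff ⇒ p·1+(1-p)·3 = p·2+(1-p)·0 ⇒ p(-1) = (1-p)(-3) ⇒ p = 3/4

p=3/4, q=1/2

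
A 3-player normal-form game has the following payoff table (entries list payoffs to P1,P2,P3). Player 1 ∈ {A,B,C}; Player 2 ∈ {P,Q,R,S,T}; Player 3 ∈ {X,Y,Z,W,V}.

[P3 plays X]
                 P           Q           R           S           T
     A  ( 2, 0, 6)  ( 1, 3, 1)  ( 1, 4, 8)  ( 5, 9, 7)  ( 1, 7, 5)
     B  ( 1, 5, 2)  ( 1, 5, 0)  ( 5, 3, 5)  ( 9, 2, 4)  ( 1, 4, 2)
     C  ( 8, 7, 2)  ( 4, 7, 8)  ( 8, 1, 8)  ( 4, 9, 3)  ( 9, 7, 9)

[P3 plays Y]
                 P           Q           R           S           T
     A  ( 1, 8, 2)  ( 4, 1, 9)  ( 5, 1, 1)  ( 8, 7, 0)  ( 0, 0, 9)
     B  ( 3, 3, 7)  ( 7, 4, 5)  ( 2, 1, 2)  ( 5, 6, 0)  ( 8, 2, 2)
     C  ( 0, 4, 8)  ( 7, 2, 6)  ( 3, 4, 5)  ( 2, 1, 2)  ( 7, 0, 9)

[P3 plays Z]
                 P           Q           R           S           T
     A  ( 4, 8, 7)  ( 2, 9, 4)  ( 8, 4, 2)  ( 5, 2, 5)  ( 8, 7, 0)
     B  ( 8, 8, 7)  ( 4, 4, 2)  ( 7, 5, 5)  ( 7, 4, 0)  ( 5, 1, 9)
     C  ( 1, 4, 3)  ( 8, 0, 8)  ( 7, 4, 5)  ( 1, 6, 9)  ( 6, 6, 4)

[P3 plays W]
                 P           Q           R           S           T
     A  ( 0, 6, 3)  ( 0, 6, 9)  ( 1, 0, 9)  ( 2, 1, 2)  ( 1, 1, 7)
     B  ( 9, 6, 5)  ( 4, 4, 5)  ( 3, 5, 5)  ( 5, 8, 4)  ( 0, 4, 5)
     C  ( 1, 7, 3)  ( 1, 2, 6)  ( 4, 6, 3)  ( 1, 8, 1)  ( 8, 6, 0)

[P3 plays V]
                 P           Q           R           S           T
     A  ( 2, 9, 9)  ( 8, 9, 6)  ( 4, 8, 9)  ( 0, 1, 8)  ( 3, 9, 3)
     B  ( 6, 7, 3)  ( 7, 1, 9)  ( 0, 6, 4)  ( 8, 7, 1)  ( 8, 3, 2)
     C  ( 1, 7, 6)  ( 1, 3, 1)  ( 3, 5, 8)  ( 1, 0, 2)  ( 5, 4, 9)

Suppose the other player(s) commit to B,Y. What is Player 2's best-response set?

BR_2 = {S}

u_2(P vs B,Y) = 3
u_2(Q vs B,Y) = 4
u_2(R vs B,Y) = 1
u_2(S vs B,Y) = 6
u_2(T vs B,Y) = 2
max payoff 6 at {S}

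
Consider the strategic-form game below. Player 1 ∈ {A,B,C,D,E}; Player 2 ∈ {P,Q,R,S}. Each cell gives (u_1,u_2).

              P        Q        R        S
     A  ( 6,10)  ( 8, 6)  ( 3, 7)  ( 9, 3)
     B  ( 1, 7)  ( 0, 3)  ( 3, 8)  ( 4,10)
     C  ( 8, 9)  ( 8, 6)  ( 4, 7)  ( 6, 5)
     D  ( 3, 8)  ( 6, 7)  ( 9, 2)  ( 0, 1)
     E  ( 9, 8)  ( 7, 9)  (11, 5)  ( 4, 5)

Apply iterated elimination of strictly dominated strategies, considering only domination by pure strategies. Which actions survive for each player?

P1 drop B (C beats it: P:8>1 Q:8>0 R:4>3 S:6>4)
P1 drop D (E beats it: P:9>3 Q:7>6 R:11>9 S:4>0)
P2 drop R (P beats it: A:10>7 C:9>7 E:8>5)
P2 drop S (P beats it: A:10>3 C:9>5 E:8>5)
P1→{A,C,E} P2→{P,Q}

Survivors P1:{A,C,E} P2:{P,Q}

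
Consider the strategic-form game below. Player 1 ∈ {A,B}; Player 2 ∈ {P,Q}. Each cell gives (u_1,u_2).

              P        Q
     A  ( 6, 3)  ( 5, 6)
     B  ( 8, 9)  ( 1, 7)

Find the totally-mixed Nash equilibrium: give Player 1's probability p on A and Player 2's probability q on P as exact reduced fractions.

P1 mixes 2/5 on A; P2 mixes 2/3 on P

P1 indiff ⇒ q·6+(1-q)·5 = q·8+(1-q)·1 ⇒ q(-2) = (1-q)(-4) ⇒ q = 2/3
P2 indiff ⇒ p·3+(1-p)·9 = p·6+(1-p)·7 ⇒ p(-3) = (1-p)(-2) ⇒ p = 2/5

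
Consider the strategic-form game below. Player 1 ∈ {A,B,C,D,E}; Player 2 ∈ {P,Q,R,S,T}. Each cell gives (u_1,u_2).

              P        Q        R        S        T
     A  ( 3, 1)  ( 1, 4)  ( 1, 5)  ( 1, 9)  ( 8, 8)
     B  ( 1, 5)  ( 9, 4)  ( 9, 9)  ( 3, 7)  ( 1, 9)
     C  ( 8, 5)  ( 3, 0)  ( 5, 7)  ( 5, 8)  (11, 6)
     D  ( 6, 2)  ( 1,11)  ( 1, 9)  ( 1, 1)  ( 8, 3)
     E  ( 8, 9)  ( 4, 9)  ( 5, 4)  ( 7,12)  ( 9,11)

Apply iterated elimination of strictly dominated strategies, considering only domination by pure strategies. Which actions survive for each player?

P1 drop A (C beats it: P:8>3 Q:3>1 R:5>1 S:5>1 T:11>8)
P1 drop D (C beats it: P:8>6 Q:3>1 R:5>1 S:5>1 T:11>8)
P2 drop P (S beats it: B:7>5 C:8>5 E:12>9)
P2 drop Q (S beats it: B:7>4 C:8>0 E:12>9)
P1→{B,C,E} P2→{R,S,T}

IESDS → P1:{B,C,E} P2:{R,S,T}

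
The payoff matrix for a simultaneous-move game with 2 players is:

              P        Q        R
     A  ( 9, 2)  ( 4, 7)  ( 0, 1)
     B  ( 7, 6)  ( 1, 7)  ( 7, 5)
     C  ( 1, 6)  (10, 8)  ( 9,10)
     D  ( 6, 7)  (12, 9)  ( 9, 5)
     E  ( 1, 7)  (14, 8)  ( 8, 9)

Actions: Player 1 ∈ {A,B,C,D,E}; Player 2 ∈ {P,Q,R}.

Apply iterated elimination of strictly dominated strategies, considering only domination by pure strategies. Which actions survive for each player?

P2 drop P (Q beats it: A:7>2 B:7>6 C:8>6 D:9>7 E:8>7)
P1 drop A (C beats it: Q:10>4 R:9>0)
P1 drop B (C beats it: Q:10>1 R:9>7)
P1→{C,D,E} P2→{Q,R}

Remaining: P1:{C,D,E} P2:{Q,R}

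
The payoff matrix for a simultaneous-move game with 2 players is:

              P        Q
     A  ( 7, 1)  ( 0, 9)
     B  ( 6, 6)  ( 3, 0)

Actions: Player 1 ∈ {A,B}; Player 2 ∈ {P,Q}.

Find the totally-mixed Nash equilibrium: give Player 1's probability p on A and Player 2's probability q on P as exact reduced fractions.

(p,q) = (3/7, 3/4)

P1 indiff ⇒ q·7+(1-q)·0 = q·6+(1-q)·3 ⇒ q(1) = (1-q)(3) ⇒ q = 3/4
P2 indiff ⇒ p·1+(1-p)·6 = p·9+(1-p)·0 ⇒ p(-8) = (1-p)(-6) ⇒ p = 3/7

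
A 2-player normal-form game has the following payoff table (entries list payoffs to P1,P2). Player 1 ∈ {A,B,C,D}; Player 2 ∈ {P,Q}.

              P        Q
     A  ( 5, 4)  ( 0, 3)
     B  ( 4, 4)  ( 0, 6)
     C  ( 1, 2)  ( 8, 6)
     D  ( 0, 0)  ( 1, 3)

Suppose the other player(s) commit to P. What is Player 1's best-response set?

BR_1 = {A}

u_1(A vs P) = 5
u_1(B vs P) = 4
u_1(C vs P) = 1
u_1(D vs P) = 0
max payoff 5 at {A}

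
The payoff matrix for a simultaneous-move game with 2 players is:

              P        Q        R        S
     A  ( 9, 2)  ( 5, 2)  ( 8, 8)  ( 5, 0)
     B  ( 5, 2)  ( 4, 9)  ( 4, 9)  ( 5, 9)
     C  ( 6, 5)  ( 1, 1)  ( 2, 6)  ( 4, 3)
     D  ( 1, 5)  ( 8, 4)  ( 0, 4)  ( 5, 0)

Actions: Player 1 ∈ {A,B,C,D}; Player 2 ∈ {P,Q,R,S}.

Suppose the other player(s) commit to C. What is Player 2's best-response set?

BR_2 = {R}

u_2(P vs C) = 5
u_2(Q vs C) = 1
u_2(R vs C) = 6
u_2(S vs C) = 3
max payoff 6 at {R}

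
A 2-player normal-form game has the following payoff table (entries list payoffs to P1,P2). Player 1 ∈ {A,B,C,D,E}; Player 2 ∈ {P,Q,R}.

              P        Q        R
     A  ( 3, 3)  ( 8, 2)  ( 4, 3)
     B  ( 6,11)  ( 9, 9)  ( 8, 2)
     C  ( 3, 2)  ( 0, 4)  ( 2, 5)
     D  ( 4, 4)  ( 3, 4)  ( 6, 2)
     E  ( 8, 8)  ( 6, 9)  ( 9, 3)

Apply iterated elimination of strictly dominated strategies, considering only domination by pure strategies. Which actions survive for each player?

Survivors P1:{B,E} P2:{P,Q}

P1 drop A (B beats it: P:6>3 Q:9>8 R:8>4)
P1 drop C (B beats it: P:6>3 Q:9>0 R:8>2)
P1 drop D (B beats it: P:6>4 Q:9>3 R:8>6)
P2 drop R (P beats it: B:11>2 E:8>3)
P1→{B,E} P2→{P,Q}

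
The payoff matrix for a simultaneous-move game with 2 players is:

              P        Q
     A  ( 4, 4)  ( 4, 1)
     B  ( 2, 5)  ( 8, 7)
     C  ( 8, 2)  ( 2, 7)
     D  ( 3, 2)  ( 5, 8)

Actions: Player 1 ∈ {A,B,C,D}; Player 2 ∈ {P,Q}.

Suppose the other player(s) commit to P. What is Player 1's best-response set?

P1 best: {C}

u_1(A vs P) = 4
u_1(B vs P) = 2
u_1(C vs P) = 8
u_1(D vs P) = 3
max payoff 8 at {C}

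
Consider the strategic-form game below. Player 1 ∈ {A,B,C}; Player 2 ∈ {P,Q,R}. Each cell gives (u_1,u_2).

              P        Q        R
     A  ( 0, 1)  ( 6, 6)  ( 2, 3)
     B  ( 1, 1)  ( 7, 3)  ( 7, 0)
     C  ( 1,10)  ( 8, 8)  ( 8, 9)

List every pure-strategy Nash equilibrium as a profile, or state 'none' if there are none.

NE set: (C,P)

(A,P): not NE [P1→C gives 1>0; P2→Q gives 6>1]
(A,Q): not NE [P1→C gives 8>6]
(A,R): not NE [P1→C gives 8>2; P2→Q gives 6>3]
(B,P): not NE [P2→Q gives 3>1]
(B,Q): not NE [P1→C gives 8>7]
(B,R): not NE [P1→C gives 8>7; P2→Q gives 3>0]
(C,P): NE
(C,Q): not NE [P2→P gives 10>8]
(C,R): not NE [P2→P gives 10>9]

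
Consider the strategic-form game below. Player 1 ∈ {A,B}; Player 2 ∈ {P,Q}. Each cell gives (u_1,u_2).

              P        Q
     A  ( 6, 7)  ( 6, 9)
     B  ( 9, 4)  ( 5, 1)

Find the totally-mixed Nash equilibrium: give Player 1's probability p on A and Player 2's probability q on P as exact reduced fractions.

P1 indiff ⇒ q·6+(1-q)·6 = q·9+(1-q)·5 ⇒ q(-3) = (1-q)(-1) ⇒ q = 1/4
P2 indiff ⇒ p·7+(1-p)·4 = p·9+(1-p)·1 ⇒ p(-2) = (1-p)(-3) ⇒ p = 3/5

P1 mixes 3/5 on A; P2 mixes 1/4 on P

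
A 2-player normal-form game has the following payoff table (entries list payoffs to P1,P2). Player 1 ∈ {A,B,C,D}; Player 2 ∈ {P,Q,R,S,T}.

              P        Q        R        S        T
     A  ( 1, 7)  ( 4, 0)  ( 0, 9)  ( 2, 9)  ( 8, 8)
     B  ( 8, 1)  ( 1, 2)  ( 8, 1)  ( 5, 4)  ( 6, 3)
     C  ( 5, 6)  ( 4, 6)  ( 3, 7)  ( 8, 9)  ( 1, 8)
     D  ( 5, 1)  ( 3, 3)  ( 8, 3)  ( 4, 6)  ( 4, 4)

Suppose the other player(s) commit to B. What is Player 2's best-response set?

argmax u_2 = {S}

u_2(P vs B) = 1
u_2(Q vs B) = 2
u_2(R vs B) = 1
u_2(S vs B) = 4
u_2(T vs B) = 3
max payoff 4 at {S}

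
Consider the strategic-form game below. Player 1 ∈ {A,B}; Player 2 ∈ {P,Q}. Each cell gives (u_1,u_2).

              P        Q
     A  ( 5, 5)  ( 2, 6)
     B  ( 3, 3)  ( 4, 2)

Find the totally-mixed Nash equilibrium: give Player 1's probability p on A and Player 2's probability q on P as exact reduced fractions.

P1 indiff ⇒ q·5+(1-q)·2 = q·3+(1-q)·4 ⇒ q(2) = (1-q)(2) ⇒ q = 1/2
P2 indiff ⇒ p·5+(1-p)·3 = p·6+(1-p)·2 ⇒ p(-1) = (1-p)(-1) ⇒ p = 1/2

(p,q) = (1/2, 1/2)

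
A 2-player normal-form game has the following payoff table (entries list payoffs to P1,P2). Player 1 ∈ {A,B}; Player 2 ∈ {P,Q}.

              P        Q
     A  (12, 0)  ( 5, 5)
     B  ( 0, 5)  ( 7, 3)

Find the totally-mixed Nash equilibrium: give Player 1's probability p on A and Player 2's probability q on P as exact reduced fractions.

P1 mixes 2/7 on A; P2 mixes 1/7 on P

P1 indiff ⇒ q·12+(1-q)·5 = q·0+(1-q)·7 ⇒ q(12) = (1-q)(2) ⇒ q = 1/7
P2 indiff ⇒ p·0+(1-p)·5 = p·5+(1-p)·3 ⇒ p(-5) = (1-p)(-2) ⇒ p = 2/7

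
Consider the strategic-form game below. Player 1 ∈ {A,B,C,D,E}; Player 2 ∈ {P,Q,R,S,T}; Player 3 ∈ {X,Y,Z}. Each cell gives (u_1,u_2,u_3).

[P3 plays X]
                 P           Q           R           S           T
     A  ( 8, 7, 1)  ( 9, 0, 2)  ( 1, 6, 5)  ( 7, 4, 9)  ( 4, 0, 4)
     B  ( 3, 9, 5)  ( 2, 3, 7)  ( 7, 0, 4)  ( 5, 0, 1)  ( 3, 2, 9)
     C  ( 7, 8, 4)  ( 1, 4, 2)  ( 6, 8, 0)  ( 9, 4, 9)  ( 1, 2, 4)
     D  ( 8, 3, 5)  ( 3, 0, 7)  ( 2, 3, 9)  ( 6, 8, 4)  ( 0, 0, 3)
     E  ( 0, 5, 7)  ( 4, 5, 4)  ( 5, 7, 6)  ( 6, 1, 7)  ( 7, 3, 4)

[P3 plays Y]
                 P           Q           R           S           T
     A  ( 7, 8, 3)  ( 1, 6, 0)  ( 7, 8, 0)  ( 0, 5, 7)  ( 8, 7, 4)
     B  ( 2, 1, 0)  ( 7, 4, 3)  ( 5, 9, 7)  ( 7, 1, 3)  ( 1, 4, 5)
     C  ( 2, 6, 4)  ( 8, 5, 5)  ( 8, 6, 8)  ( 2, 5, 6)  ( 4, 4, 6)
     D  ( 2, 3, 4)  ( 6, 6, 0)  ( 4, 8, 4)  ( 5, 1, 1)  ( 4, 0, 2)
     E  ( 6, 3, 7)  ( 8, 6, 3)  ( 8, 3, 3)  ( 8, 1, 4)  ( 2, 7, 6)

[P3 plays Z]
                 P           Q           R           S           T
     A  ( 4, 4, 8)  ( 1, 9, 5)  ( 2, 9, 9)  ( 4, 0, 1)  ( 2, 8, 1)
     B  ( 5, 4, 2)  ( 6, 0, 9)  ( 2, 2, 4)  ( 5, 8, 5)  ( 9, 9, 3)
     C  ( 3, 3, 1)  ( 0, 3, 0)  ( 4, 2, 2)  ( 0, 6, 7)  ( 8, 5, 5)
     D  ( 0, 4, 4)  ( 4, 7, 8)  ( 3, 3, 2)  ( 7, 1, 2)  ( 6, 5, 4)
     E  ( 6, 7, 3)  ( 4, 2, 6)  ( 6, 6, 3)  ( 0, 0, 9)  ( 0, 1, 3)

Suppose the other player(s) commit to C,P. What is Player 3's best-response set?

u_3(X vs C,P) = 4
u_3(Y vs C,P) = 4
u_3(Z vs C,P) = 1
max payoff 4 at {X,Y}

P3 best: {X,Y}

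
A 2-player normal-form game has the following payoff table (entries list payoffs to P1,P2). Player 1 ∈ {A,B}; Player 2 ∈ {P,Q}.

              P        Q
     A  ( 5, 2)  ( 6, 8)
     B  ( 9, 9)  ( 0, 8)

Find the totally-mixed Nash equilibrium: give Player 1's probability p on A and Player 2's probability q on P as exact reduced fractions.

P1 indiff ⇒ q·5+(1-q)·6 = q·9+(1-q)·0 ⇒ q(-4) = (1-q)(-6) ⇒ q = 3/5
P2 indiff ⇒ p·2+(1-p)·9 = p·8+(1-p)·8 ⇒ p(-6) = (1-p)(-1) ⇒ p = 1/7

P1 mixes 1/7 on A; P2 mixes 3/5 on P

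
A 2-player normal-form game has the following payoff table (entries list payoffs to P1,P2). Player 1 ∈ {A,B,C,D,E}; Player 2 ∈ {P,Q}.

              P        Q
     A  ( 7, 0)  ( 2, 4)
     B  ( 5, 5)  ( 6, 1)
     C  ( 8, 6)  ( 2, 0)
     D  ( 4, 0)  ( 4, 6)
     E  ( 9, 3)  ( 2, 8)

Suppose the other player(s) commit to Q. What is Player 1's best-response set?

argmax u_1 = {B}

u_1(A vs Q) = 2
u_1(B vs Q) = 6
u_1(C vs Q) = 2
u_1(D vs Q) = 4
u_1(E vs Q) = 2
max payoff 6 at {B}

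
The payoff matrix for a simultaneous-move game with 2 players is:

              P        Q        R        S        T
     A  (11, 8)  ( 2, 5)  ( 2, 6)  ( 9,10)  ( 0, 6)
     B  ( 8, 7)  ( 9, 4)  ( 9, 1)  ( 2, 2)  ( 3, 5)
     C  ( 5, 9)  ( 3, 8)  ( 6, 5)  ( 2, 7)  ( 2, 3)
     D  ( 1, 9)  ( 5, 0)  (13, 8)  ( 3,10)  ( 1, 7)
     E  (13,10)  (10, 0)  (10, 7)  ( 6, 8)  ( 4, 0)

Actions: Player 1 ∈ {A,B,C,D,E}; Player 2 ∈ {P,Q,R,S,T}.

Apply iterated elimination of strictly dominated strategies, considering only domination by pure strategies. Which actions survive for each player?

P1 drop B (E beats it: P:13>8 Q:10>9 R:10>9 S:6>2 T:4>3)
P1 drop C (E beats it: P:13>5 Q:10>3 R:10>6 S:6>2 T:4>2)
P2 drop Q (P beats it: A:8>5 D:9>0 E:10>0)
P2 drop R (P beats it: A:8>6 D:9>8 E:10>7)
P1 drop D (E beats it: P:13>1 S:6>3 T:4>1)
P2 drop T (P beats it: A:8>6 E:10>0)
P1→{A,E} P2→{P,S}

Survivors P1:{A,E} P2:{P,S}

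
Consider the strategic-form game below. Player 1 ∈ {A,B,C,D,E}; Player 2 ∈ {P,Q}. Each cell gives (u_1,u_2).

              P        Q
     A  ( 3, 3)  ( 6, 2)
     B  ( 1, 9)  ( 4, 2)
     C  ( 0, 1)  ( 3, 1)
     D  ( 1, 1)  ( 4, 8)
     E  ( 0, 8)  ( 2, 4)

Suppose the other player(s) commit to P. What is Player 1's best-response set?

P1 best: {A}

u_1(A vs P) = 3
u_1(B vs P) = 1
u_1(C vs P) = 0
u_1(D vs P) = 1
u_1(E vs P) = 0
max payoff 3 at {A}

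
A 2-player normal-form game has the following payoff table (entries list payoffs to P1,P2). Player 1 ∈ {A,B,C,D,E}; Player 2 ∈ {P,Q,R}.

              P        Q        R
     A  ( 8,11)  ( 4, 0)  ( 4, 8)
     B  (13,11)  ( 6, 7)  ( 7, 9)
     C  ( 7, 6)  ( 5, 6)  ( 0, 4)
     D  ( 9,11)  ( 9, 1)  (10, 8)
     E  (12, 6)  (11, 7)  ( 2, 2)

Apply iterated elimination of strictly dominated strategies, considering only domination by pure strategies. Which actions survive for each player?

P1 drop A (B beats it: P:13>8 Q:6>4 R:7>4)
P1 drop C (B beats it: P:13>7 Q:6>5 R:7>0)
P2 drop R (P beats it: B:11>9 D:11>8 E:6>2)
P1 drop D (E beats it: P:12>9 Q:11>9)
P1→{B,E} P2→{P,Q}

Remaining: P1:{B,E} P2:{P,Q}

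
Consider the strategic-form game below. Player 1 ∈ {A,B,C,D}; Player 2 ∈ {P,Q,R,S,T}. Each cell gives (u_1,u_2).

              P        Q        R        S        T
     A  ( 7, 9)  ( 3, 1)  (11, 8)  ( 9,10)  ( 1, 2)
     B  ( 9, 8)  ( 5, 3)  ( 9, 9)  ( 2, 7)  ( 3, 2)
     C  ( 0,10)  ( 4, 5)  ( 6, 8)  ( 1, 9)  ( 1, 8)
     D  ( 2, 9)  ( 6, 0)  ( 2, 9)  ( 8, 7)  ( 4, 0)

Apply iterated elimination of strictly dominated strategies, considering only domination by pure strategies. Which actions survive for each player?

IESDS → P1:{A,B} P2:{P,R,S}

P1 drop C (B beats it: P:9>0 Q:5>4 R:9>6 S:2>1 T:3>1)
P2 drop Q (P beats it: A:9>1 B:8>3 D:9>0)
P2 drop T (P beats it: A:9>2 B:8>2 D:9>0)
P1 drop D (A beats it: P:7>2 R:11>2 S:9>8)
P1→{A,B} P2→{P,R,S}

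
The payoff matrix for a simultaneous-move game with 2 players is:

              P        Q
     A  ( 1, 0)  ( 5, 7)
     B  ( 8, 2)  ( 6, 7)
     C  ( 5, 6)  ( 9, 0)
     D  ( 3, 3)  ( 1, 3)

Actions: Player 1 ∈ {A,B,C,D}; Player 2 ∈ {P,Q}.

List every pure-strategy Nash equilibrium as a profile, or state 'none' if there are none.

PSNE: ∅

(A,P): not NE [P1→B gives 8>1; P2→Q gives 7>0]
(A,Q): not NE [P1→C gives 9>5]
(B,P): not NE [P2→Q gives 7>2]
(B,Q): not NE [P1→C gives 9>6]
(C,P): not NE [P1→B gives 8>5]
(C,Q): not NE [P2→P gives 6>0]
(D,P): not NE [P1→B gives 8>3]
(D,Q): not NE [P1→C gives 9>1]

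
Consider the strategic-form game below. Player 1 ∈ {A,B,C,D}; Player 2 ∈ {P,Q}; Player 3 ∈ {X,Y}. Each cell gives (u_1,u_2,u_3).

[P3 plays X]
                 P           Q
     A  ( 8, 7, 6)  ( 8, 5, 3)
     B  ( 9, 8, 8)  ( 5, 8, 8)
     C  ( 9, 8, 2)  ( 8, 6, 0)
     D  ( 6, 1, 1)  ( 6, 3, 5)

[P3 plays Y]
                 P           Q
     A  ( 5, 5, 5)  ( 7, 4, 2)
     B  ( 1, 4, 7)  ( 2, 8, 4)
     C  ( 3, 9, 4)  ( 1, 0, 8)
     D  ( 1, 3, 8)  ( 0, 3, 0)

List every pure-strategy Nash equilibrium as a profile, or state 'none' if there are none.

NE set: (B,P,X)

(A,P,X): not NE [P1→C gives 9>8]
(A,P,Y): not NE [P3→X gives 6>5]
(A,Q,X): not NE [P2→P gives 7>5]
(A,Q,Y): not NE [P2→P gives 5>4; P3→X gives 3>2]
(B,P,X): NE
(B,P,Y): not NE [P1→A gives 5>1; P2→Q gives 8>4; P3→X gives 8>7]
(B,Q,X): not NE [P1→C gives 8>5]
(B,Q,Y): not NE [P1→A gives 7>2; P3→X gives 8>4]
(C,P,X): not NE [P3→Y gives 4>2]
(C,P,Y): not NE [P1→A gives 5>3]
(C,Q,X): not NE [P2→P gives 8>6; P3→Y gives 8>0]
(C,Q,Y): not NE [P1→A gives 7>1; P2→P gives 9>0]
(D,P,X): not NE [P1→C gives 9>6; P2→Q gives 3>1; P3→Y gives 8>1]
(D,P,Y): not NE [P1→A gives 5>1]
(D,Q,X): not NE [P1→C gives 8>6]
(D,Q,Y): not NE [P1→A gives 7>0; P3→X gives 5>0]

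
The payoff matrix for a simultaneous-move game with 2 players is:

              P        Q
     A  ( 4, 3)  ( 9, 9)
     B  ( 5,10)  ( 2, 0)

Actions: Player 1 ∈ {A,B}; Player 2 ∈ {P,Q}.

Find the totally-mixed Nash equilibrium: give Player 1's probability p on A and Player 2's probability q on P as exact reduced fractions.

P1 indiff ⇒ q·4+(1-q)·9 = q·5+(1-q)·2 ⇒ q(-1) = (1-q)(-7) ⇒ q = 7/8
P2 indiff ⇒ p·3+(1-p)·10 = p·9+(1-p)·0 ⇒ p(-6) = (1-p)(-10) ⇒ p = 5/8

p=5/8, q=7/8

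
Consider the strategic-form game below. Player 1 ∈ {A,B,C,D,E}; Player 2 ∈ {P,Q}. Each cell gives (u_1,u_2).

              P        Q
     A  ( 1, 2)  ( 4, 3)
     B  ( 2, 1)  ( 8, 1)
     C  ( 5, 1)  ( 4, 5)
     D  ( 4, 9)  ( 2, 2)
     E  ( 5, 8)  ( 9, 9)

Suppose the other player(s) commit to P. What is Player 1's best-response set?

BR_1 = {C,E}

u_1(A vs P) = 1
u_1(B vs P) = 2
u_1(C vs P) = 5
u_1(D vs P) = 4
u_1(E vs P) = 5
max payoff 5 at {C,E}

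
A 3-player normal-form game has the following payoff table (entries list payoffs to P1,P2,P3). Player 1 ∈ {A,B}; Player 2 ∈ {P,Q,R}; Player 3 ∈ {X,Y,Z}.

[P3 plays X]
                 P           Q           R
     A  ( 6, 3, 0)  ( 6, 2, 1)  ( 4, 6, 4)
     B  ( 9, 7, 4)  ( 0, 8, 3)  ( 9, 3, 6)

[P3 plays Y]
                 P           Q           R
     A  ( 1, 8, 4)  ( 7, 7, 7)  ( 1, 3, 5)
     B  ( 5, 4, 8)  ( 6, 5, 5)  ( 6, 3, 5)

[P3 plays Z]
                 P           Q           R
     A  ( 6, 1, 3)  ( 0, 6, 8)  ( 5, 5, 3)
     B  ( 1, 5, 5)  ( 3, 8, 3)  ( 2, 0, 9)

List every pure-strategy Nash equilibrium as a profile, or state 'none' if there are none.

(A,P,X): not NE [P1→B gives 9>6; P2→R gives 6>3; P3→Y gives 4>0]
(A,P,Y): not NE [P1→B gives 5>1]
(A,P,Z): not NE [P2→Q gives 6>1; P3→Y gives 4>3]
(A,Q,X): not NE [P2→R gives 6>2; P3→Z gives 8>1]
(A,Q,Y): not NE [P2→P gives 8>7; P3→Z gives 8>7]
(A,Q,Z): not NE [P1→B gives 3>0]
(A,R,X): not NE [P1→B gives 9>4; P3→Y gives 5>4]
(A,R,Y): not NE [P1→B gives 6>1; P2→P gives 8>3]
(A,R,Z): not NE [P2→Q gives 6>5; P3→Y gives 5>3]
(B,P,X): not NE [P2→Q gives 8>7; P3→Y gives 8>4]
(B,P,Y): not NE [P2→Q gives 5>4]
(B,P,Z): not NE [P1→A gives 6>1; P2→Q gives 8>5; P3→Y gives 8>5]
(B,Q,X): not NE [P1→A gives 6>0; P3→Y gives 5>3]
(B,Q,Y): not NE [P1→A gives 7>6]
(B,Q,Z): not NE [P3→Y gives 5>3]
(B,R,X): not NE [P2→Q gives 8>3; P3→Z gives 9>6]
(B,R,Y): not NE [P2→Q gives 5>3; P3→Z gives 9>5]
(B,R,Z): not NE [P1→A gives 5>2; P2→Q gives 8>0]

No pure NE.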